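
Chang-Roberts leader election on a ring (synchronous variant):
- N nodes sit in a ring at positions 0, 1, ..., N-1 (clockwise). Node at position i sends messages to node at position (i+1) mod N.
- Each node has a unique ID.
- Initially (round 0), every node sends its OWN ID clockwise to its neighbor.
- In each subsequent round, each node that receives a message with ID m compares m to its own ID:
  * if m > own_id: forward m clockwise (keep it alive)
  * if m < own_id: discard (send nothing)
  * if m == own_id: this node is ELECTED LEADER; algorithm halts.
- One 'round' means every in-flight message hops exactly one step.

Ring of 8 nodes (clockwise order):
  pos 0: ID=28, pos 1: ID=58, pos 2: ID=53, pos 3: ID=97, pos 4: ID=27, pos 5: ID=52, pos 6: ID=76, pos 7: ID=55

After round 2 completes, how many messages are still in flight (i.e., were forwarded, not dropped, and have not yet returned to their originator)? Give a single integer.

Round 1: pos1(id58) recv 28: drop; pos2(id53) recv 58: fwd; pos3(id97) recv 53: drop; pos4(id27) recv 97: fwd; pos5(id52) recv 27: drop; pos6(id76) recv 52: drop; pos7(id55) recv 76: fwd; pos0(id28) recv 55: fwd
Round 2: pos3(id97) recv 58: drop; pos5(id52) recv 97: fwd; pos0(id28) recv 76: fwd; pos1(id58) recv 55: drop
After round 2: 2 messages still in flight

Answer: 2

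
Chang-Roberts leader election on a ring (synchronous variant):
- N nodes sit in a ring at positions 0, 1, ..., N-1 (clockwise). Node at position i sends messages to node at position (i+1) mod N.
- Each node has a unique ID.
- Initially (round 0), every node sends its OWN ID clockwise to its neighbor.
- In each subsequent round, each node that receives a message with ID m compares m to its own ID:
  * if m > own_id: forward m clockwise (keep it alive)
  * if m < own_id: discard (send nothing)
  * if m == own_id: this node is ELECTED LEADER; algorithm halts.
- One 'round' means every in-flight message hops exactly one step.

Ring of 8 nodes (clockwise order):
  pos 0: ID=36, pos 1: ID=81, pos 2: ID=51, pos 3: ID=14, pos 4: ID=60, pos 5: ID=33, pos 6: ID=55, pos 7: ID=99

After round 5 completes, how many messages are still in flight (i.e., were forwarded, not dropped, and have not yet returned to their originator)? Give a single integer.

Answer: 2

Derivation:
Round 1: pos1(id81) recv 36: drop; pos2(id51) recv 81: fwd; pos3(id14) recv 51: fwd; pos4(id60) recv 14: drop; pos5(id33) recv 60: fwd; pos6(id55) recv 33: drop; pos7(id99) recv 55: drop; pos0(id36) recv 99: fwd
Round 2: pos3(id14) recv 81: fwd; pos4(id60) recv 51: drop; pos6(id55) recv 60: fwd; pos1(id81) recv 99: fwd
Round 3: pos4(id60) recv 81: fwd; pos7(id99) recv 60: drop; pos2(id51) recv 99: fwd
Round 4: pos5(id33) recv 81: fwd; pos3(id14) recv 99: fwd
Round 5: pos6(id55) recv 81: fwd; pos4(id60) recv 99: fwd
After round 5: 2 messages still in flight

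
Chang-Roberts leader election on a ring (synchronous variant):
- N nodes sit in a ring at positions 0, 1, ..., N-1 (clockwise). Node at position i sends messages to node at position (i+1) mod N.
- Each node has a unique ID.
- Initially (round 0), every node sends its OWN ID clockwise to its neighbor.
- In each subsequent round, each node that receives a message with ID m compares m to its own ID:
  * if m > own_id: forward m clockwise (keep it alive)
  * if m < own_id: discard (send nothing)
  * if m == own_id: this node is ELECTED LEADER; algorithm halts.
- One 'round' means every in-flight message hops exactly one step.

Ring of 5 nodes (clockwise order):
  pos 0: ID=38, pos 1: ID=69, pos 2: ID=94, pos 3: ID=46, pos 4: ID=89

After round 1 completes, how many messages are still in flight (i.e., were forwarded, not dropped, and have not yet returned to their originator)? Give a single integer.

Answer: 2

Derivation:
Round 1: pos1(id69) recv 38: drop; pos2(id94) recv 69: drop; pos3(id46) recv 94: fwd; pos4(id89) recv 46: drop; pos0(id38) recv 89: fwd
After round 1: 2 messages still in flight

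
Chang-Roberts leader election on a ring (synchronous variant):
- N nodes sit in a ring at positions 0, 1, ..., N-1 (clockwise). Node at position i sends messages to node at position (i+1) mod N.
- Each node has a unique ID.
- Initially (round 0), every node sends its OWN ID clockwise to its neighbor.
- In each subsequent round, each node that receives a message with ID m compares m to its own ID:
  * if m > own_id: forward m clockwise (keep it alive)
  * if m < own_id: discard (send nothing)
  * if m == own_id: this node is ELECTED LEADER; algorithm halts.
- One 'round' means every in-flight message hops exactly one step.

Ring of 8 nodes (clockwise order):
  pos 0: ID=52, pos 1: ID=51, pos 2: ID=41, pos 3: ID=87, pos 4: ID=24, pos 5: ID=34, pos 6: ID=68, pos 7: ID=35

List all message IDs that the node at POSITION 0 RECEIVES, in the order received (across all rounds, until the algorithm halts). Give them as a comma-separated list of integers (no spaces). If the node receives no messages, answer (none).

Answer: 35,68,87

Derivation:
Round 1: pos1(id51) recv 52: fwd; pos2(id41) recv 51: fwd; pos3(id87) recv 41: drop; pos4(id24) recv 87: fwd; pos5(id34) recv 24: drop; pos6(id68) recv 34: drop; pos7(id35) recv 68: fwd; pos0(id52) recv 35: drop
Round 2: pos2(id41) recv 52: fwd; pos3(id87) recv 51: drop; pos5(id34) recv 87: fwd; pos0(id52) recv 68: fwd
Round 3: pos3(id87) recv 52: drop; pos6(id68) recv 87: fwd; pos1(id51) recv 68: fwd
Round 4: pos7(id35) recv 87: fwd; pos2(id41) recv 68: fwd
Round 5: pos0(id52) recv 87: fwd; pos3(id87) recv 68: drop
Round 6: pos1(id51) recv 87: fwd
Round 7: pos2(id41) recv 87: fwd
Round 8: pos3(id87) recv 87: ELECTED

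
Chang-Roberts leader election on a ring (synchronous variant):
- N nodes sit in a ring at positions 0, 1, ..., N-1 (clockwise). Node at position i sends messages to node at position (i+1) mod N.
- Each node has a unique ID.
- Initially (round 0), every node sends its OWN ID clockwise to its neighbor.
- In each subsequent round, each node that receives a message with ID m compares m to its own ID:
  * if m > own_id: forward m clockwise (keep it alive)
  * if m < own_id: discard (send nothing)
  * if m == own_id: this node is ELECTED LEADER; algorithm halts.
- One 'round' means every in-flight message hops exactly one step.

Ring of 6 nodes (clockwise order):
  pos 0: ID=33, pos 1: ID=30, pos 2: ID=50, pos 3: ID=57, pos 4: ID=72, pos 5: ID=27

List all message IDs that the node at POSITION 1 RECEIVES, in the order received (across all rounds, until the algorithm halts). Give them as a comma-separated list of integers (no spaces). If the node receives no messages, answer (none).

Round 1: pos1(id30) recv 33: fwd; pos2(id50) recv 30: drop; pos3(id57) recv 50: drop; pos4(id72) recv 57: drop; pos5(id27) recv 72: fwd; pos0(id33) recv 27: drop
Round 2: pos2(id50) recv 33: drop; pos0(id33) recv 72: fwd
Round 3: pos1(id30) recv 72: fwd
Round 4: pos2(id50) recv 72: fwd
Round 5: pos3(id57) recv 72: fwd
Round 6: pos4(id72) recv 72: ELECTED

Answer: 33,72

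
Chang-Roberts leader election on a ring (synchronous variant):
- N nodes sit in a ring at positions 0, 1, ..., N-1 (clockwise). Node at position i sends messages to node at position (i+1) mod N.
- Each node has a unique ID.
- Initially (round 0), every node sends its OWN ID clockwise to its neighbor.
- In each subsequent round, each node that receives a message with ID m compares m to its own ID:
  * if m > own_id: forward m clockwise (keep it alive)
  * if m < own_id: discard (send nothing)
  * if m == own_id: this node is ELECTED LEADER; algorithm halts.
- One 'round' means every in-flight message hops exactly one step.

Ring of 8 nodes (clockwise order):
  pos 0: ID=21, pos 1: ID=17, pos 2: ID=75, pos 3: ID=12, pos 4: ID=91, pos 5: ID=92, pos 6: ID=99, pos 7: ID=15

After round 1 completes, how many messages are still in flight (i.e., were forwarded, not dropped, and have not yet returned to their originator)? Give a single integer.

Answer: 3

Derivation:
Round 1: pos1(id17) recv 21: fwd; pos2(id75) recv 17: drop; pos3(id12) recv 75: fwd; pos4(id91) recv 12: drop; pos5(id92) recv 91: drop; pos6(id99) recv 92: drop; pos7(id15) recv 99: fwd; pos0(id21) recv 15: drop
After round 1: 3 messages still in flight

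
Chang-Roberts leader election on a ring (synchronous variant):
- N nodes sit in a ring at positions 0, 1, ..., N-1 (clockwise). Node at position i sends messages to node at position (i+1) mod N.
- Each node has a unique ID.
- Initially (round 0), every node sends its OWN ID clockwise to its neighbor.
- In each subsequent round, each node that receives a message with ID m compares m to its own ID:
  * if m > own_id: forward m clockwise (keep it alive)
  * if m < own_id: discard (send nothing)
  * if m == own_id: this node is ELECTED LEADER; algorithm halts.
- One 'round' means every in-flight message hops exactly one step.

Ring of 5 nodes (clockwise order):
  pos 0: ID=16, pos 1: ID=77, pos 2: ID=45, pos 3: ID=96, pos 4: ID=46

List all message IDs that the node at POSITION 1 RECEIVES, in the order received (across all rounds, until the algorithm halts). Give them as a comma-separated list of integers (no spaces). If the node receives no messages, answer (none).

Answer: 16,46,96

Derivation:
Round 1: pos1(id77) recv 16: drop; pos2(id45) recv 77: fwd; pos3(id96) recv 45: drop; pos4(id46) recv 96: fwd; pos0(id16) recv 46: fwd
Round 2: pos3(id96) recv 77: drop; pos0(id16) recv 96: fwd; pos1(id77) recv 46: drop
Round 3: pos1(id77) recv 96: fwd
Round 4: pos2(id45) recv 96: fwd
Round 5: pos3(id96) recv 96: ELECTED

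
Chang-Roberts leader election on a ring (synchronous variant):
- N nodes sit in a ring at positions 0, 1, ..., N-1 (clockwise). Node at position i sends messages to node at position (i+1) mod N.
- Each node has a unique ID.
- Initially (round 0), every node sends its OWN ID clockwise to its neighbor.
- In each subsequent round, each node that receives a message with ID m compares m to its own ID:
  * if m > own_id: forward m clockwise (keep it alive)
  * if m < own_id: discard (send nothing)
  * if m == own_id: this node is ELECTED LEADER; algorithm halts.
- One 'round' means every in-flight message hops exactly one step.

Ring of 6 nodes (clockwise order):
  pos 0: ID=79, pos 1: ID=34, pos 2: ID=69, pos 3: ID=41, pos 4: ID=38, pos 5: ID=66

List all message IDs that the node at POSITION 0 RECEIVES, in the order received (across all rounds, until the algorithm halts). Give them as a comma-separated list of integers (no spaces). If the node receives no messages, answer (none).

Answer: 66,69,79

Derivation:
Round 1: pos1(id34) recv 79: fwd; pos2(id69) recv 34: drop; pos3(id41) recv 69: fwd; pos4(id38) recv 41: fwd; pos5(id66) recv 38: drop; pos0(id79) recv 66: drop
Round 2: pos2(id69) recv 79: fwd; pos4(id38) recv 69: fwd; pos5(id66) recv 41: drop
Round 3: pos3(id41) recv 79: fwd; pos5(id66) recv 69: fwd
Round 4: pos4(id38) recv 79: fwd; pos0(id79) recv 69: drop
Round 5: pos5(id66) recv 79: fwd
Round 6: pos0(id79) recv 79: ELECTED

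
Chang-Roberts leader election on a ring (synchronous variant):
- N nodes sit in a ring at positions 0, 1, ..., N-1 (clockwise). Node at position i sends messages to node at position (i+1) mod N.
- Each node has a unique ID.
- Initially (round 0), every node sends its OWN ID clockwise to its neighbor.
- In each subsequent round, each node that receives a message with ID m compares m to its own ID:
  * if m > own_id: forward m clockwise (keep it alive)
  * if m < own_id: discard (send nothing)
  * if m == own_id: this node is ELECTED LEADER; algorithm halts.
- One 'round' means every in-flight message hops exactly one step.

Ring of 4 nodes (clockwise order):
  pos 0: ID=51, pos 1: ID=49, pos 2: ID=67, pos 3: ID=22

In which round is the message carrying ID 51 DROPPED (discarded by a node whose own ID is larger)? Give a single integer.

Answer: 2

Derivation:
Round 1: pos1(id49) recv 51: fwd; pos2(id67) recv 49: drop; pos3(id22) recv 67: fwd; pos0(id51) recv 22: drop
Round 2: pos2(id67) recv 51: drop; pos0(id51) recv 67: fwd
Round 3: pos1(id49) recv 67: fwd
Round 4: pos2(id67) recv 67: ELECTED
Message ID 51 originates at pos 0; dropped at pos 2 in round 2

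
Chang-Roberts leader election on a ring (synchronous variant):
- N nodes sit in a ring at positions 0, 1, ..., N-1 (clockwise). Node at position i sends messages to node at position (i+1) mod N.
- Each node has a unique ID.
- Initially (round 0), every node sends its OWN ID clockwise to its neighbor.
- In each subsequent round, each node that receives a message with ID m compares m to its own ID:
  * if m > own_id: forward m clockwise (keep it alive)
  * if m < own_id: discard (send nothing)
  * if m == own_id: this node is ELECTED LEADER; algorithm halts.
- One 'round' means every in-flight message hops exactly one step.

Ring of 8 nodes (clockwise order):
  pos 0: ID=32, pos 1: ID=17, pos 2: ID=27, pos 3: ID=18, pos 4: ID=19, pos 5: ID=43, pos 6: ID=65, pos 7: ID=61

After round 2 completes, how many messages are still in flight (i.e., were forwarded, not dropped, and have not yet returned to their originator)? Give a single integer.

Round 1: pos1(id17) recv 32: fwd; pos2(id27) recv 17: drop; pos3(id18) recv 27: fwd; pos4(id19) recv 18: drop; pos5(id43) recv 19: drop; pos6(id65) recv 43: drop; pos7(id61) recv 65: fwd; pos0(id32) recv 61: fwd
Round 2: pos2(id27) recv 32: fwd; pos4(id19) recv 27: fwd; pos0(id32) recv 65: fwd; pos1(id17) recv 61: fwd
After round 2: 4 messages still in flight

Answer: 4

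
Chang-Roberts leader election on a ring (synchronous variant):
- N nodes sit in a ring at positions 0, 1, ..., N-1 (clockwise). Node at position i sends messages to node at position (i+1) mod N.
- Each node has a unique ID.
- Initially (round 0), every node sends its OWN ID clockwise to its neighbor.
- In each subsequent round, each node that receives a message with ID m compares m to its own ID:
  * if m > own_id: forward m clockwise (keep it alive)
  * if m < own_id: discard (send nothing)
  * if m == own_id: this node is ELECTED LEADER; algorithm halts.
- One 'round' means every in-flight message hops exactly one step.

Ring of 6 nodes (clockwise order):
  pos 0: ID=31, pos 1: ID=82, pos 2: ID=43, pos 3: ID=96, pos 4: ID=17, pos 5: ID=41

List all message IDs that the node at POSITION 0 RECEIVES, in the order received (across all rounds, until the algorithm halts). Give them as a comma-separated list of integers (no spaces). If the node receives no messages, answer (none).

Answer: 41,96

Derivation:
Round 1: pos1(id82) recv 31: drop; pos2(id43) recv 82: fwd; pos3(id96) recv 43: drop; pos4(id17) recv 96: fwd; pos5(id41) recv 17: drop; pos0(id31) recv 41: fwd
Round 2: pos3(id96) recv 82: drop; pos5(id41) recv 96: fwd; pos1(id82) recv 41: drop
Round 3: pos0(id31) recv 96: fwd
Round 4: pos1(id82) recv 96: fwd
Round 5: pos2(id43) recv 96: fwd
Round 6: pos3(id96) recv 96: ELECTED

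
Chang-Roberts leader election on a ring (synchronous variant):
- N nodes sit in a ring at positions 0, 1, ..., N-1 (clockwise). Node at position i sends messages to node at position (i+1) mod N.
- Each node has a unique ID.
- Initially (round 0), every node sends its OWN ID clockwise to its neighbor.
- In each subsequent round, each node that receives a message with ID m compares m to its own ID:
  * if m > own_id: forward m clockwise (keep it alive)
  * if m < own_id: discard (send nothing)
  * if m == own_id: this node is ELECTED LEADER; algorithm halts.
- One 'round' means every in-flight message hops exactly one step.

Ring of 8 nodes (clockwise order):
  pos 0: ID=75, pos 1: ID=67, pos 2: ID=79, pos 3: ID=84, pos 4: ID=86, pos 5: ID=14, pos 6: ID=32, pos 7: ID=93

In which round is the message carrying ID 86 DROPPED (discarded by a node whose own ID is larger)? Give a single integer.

Round 1: pos1(id67) recv 75: fwd; pos2(id79) recv 67: drop; pos3(id84) recv 79: drop; pos4(id86) recv 84: drop; pos5(id14) recv 86: fwd; pos6(id32) recv 14: drop; pos7(id93) recv 32: drop; pos0(id75) recv 93: fwd
Round 2: pos2(id79) recv 75: drop; pos6(id32) recv 86: fwd; pos1(id67) recv 93: fwd
Round 3: pos7(id93) recv 86: drop; pos2(id79) recv 93: fwd
Round 4: pos3(id84) recv 93: fwd
Round 5: pos4(id86) recv 93: fwd
Round 6: pos5(id14) recv 93: fwd
Round 7: pos6(id32) recv 93: fwd
Round 8: pos7(id93) recv 93: ELECTED
Message ID 86 originates at pos 4; dropped at pos 7 in round 3

Answer: 3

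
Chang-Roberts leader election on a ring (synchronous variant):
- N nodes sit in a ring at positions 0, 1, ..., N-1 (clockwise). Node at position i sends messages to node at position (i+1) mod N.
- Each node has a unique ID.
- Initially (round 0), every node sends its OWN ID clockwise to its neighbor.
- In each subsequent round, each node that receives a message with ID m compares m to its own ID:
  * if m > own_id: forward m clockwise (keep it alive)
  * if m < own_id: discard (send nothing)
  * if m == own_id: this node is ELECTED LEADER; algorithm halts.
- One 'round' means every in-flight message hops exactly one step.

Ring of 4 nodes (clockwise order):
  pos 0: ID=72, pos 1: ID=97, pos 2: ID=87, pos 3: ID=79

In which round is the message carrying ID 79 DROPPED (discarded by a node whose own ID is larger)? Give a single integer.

Round 1: pos1(id97) recv 72: drop; pos2(id87) recv 97: fwd; pos3(id79) recv 87: fwd; pos0(id72) recv 79: fwd
Round 2: pos3(id79) recv 97: fwd; pos0(id72) recv 87: fwd; pos1(id97) recv 79: drop
Round 3: pos0(id72) recv 97: fwd; pos1(id97) recv 87: drop
Round 4: pos1(id97) recv 97: ELECTED
Message ID 79 originates at pos 3; dropped at pos 1 in round 2

Answer: 2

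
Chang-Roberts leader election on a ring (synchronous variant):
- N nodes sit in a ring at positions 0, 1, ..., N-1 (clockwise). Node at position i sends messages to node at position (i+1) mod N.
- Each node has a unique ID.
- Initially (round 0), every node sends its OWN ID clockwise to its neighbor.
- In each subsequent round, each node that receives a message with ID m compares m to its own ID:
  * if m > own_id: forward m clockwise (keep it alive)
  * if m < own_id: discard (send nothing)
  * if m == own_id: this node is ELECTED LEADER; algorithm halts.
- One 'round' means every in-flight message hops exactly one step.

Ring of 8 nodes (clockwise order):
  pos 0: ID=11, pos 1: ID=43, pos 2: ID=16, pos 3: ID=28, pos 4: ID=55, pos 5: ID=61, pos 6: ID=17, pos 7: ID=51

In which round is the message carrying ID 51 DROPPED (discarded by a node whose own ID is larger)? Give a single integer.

Answer: 5

Derivation:
Round 1: pos1(id43) recv 11: drop; pos2(id16) recv 43: fwd; pos3(id28) recv 16: drop; pos4(id55) recv 28: drop; pos5(id61) recv 55: drop; pos6(id17) recv 61: fwd; pos7(id51) recv 17: drop; pos0(id11) recv 51: fwd
Round 2: pos3(id28) recv 43: fwd; pos7(id51) recv 61: fwd; pos1(id43) recv 51: fwd
Round 3: pos4(id55) recv 43: drop; pos0(id11) recv 61: fwd; pos2(id16) recv 51: fwd
Round 4: pos1(id43) recv 61: fwd; pos3(id28) recv 51: fwd
Round 5: pos2(id16) recv 61: fwd; pos4(id55) recv 51: drop
Round 6: pos3(id28) recv 61: fwd
Round 7: pos4(id55) recv 61: fwd
Round 8: pos5(id61) recv 61: ELECTED
Message ID 51 originates at pos 7; dropped at pos 4 in round 5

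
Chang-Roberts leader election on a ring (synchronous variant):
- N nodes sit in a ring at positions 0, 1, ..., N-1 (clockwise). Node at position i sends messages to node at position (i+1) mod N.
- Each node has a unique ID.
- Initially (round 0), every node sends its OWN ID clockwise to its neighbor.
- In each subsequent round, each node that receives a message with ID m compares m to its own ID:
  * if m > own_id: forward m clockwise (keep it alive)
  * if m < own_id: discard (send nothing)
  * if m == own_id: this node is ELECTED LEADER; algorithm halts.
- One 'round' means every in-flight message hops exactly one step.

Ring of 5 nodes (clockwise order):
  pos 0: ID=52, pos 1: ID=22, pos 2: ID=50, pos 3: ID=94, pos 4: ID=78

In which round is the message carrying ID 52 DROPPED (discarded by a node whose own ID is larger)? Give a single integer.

Round 1: pos1(id22) recv 52: fwd; pos2(id50) recv 22: drop; pos3(id94) recv 50: drop; pos4(id78) recv 94: fwd; pos0(id52) recv 78: fwd
Round 2: pos2(id50) recv 52: fwd; pos0(id52) recv 94: fwd; pos1(id22) recv 78: fwd
Round 3: pos3(id94) recv 52: drop; pos1(id22) recv 94: fwd; pos2(id50) recv 78: fwd
Round 4: pos2(id50) recv 94: fwd; pos3(id94) recv 78: drop
Round 5: pos3(id94) recv 94: ELECTED
Message ID 52 originates at pos 0; dropped at pos 3 in round 3

Answer: 3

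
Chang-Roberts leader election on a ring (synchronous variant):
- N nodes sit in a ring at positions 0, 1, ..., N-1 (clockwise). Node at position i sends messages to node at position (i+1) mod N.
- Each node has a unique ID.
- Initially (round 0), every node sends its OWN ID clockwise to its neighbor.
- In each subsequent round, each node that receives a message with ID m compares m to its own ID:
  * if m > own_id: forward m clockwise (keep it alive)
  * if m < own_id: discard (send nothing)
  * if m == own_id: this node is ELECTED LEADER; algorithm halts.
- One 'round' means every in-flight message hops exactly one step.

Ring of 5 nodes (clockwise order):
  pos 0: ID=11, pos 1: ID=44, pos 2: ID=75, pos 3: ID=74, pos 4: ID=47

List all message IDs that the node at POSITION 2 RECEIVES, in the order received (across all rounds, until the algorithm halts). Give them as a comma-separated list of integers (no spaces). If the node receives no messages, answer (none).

Answer: 44,47,74,75

Derivation:
Round 1: pos1(id44) recv 11: drop; pos2(id75) recv 44: drop; pos3(id74) recv 75: fwd; pos4(id47) recv 74: fwd; pos0(id11) recv 47: fwd
Round 2: pos4(id47) recv 75: fwd; pos0(id11) recv 74: fwd; pos1(id44) recv 47: fwd
Round 3: pos0(id11) recv 75: fwd; pos1(id44) recv 74: fwd; pos2(id75) recv 47: drop
Round 4: pos1(id44) recv 75: fwd; pos2(id75) recv 74: drop
Round 5: pos2(id75) recv 75: ELECTED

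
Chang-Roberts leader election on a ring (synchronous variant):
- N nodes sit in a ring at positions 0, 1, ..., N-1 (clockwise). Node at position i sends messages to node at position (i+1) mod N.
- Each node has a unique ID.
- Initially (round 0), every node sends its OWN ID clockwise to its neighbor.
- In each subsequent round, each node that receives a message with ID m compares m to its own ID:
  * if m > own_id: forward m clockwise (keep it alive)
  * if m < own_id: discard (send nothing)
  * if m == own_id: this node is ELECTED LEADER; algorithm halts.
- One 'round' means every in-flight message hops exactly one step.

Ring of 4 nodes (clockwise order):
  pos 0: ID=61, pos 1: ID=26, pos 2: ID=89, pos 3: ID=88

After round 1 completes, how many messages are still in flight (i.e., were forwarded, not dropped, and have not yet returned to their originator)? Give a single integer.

Round 1: pos1(id26) recv 61: fwd; pos2(id89) recv 26: drop; pos3(id88) recv 89: fwd; pos0(id61) recv 88: fwd
After round 1: 3 messages still in flight

Answer: 3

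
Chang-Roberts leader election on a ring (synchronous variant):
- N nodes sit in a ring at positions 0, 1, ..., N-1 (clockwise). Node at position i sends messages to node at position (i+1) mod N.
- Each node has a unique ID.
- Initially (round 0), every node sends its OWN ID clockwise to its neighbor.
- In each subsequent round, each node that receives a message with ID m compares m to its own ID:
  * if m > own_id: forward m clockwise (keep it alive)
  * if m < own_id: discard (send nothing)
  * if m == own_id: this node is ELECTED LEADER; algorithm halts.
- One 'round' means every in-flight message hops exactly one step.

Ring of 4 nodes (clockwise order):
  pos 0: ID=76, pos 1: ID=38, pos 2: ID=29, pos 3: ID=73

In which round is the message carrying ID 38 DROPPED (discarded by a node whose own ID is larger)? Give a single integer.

Answer: 2

Derivation:
Round 1: pos1(id38) recv 76: fwd; pos2(id29) recv 38: fwd; pos3(id73) recv 29: drop; pos0(id76) recv 73: drop
Round 2: pos2(id29) recv 76: fwd; pos3(id73) recv 38: drop
Round 3: pos3(id73) recv 76: fwd
Round 4: pos0(id76) recv 76: ELECTED
Message ID 38 originates at pos 1; dropped at pos 3 in round 2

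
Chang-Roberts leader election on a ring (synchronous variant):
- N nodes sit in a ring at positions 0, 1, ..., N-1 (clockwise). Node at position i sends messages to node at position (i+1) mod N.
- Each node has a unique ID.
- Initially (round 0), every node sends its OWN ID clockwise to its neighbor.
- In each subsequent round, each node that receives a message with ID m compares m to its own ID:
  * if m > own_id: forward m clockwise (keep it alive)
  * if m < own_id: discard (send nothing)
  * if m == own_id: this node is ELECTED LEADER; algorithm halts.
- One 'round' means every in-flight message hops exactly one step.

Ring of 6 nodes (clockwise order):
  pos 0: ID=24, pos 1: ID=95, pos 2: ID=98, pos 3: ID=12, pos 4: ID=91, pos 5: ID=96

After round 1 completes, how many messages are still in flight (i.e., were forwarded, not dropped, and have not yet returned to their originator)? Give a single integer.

Answer: 2

Derivation:
Round 1: pos1(id95) recv 24: drop; pos2(id98) recv 95: drop; pos3(id12) recv 98: fwd; pos4(id91) recv 12: drop; pos5(id96) recv 91: drop; pos0(id24) recv 96: fwd
After round 1: 2 messages still in flight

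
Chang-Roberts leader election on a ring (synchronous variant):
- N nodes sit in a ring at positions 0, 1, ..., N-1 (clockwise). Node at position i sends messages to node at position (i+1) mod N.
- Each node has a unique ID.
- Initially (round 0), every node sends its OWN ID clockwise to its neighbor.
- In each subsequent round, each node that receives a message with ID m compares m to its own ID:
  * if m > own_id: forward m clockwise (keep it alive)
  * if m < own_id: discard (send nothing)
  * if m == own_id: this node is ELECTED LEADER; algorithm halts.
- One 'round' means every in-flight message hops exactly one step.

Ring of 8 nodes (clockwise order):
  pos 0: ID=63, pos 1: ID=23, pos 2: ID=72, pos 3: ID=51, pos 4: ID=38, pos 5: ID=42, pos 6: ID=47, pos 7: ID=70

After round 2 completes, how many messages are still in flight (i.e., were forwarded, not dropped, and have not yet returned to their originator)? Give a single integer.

Round 1: pos1(id23) recv 63: fwd; pos2(id72) recv 23: drop; pos3(id51) recv 72: fwd; pos4(id38) recv 51: fwd; pos5(id42) recv 38: drop; pos6(id47) recv 42: drop; pos7(id70) recv 47: drop; pos0(id63) recv 70: fwd
Round 2: pos2(id72) recv 63: drop; pos4(id38) recv 72: fwd; pos5(id42) recv 51: fwd; pos1(id23) recv 70: fwd
After round 2: 3 messages still in flight

Answer: 3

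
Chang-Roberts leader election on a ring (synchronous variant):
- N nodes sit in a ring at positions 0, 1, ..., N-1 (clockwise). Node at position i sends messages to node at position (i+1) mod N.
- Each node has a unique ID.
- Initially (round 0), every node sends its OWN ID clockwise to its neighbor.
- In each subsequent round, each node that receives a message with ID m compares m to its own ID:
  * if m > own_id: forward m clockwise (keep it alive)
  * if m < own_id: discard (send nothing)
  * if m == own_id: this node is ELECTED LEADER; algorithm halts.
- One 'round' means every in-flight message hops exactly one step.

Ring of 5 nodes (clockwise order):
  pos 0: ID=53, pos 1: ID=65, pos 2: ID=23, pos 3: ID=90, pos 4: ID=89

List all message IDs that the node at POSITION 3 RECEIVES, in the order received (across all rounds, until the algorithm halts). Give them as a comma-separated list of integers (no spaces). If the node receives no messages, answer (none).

Round 1: pos1(id65) recv 53: drop; pos2(id23) recv 65: fwd; pos3(id90) recv 23: drop; pos4(id89) recv 90: fwd; pos0(id53) recv 89: fwd
Round 2: pos3(id90) recv 65: drop; pos0(id53) recv 90: fwd; pos1(id65) recv 89: fwd
Round 3: pos1(id65) recv 90: fwd; pos2(id23) recv 89: fwd
Round 4: pos2(id23) recv 90: fwd; pos3(id90) recv 89: drop
Round 5: pos3(id90) recv 90: ELECTED

Answer: 23,65,89,90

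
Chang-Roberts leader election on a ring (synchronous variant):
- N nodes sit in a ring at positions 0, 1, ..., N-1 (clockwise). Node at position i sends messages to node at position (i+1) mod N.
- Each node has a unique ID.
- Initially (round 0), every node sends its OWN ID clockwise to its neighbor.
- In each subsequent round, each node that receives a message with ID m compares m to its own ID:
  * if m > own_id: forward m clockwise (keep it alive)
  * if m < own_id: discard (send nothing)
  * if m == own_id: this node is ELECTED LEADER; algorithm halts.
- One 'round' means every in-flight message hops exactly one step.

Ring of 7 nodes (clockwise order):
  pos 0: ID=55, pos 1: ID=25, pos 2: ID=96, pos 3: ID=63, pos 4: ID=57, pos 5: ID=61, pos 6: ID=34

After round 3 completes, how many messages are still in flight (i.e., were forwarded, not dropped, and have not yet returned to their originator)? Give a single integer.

Answer: 3

Derivation:
Round 1: pos1(id25) recv 55: fwd; pos2(id96) recv 25: drop; pos3(id63) recv 96: fwd; pos4(id57) recv 63: fwd; pos5(id61) recv 57: drop; pos6(id34) recv 61: fwd; pos0(id55) recv 34: drop
Round 2: pos2(id96) recv 55: drop; pos4(id57) recv 96: fwd; pos5(id61) recv 63: fwd; pos0(id55) recv 61: fwd
Round 3: pos5(id61) recv 96: fwd; pos6(id34) recv 63: fwd; pos1(id25) recv 61: fwd
After round 3: 3 messages still in flight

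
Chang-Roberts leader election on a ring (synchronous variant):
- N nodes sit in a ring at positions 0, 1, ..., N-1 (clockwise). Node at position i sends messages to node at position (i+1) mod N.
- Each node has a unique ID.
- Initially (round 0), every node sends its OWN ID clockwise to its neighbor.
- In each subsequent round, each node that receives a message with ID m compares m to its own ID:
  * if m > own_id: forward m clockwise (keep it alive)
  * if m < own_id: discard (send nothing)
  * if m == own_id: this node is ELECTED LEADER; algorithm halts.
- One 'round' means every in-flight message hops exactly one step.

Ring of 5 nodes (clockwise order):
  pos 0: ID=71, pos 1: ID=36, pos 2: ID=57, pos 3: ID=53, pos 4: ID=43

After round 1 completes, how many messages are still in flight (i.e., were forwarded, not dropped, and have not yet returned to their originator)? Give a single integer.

Round 1: pos1(id36) recv 71: fwd; pos2(id57) recv 36: drop; pos3(id53) recv 57: fwd; pos4(id43) recv 53: fwd; pos0(id71) recv 43: drop
After round 1: 3 messages still in flight

Answer: 3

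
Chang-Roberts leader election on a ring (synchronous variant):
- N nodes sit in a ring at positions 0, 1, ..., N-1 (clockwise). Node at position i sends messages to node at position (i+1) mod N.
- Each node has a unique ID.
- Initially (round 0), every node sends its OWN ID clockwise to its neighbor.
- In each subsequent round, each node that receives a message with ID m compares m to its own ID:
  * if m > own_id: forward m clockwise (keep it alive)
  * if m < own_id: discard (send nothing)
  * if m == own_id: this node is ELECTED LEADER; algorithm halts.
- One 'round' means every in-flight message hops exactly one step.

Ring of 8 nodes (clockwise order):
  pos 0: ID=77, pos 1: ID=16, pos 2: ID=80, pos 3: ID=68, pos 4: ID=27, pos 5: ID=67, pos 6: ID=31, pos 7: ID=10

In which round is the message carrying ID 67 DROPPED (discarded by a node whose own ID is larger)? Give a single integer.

Round 1: pos1(id16) recv 77: fwd; pos2(id80) recv 16: drop; pos3(id68) recv 80: fwd; pos4(id27) recv 68: fwd; pos5(id67) recv 27: drop; pos6(id31) recv 67: fwd; pos7(id10) recv 31: fwd; pos0(id77) recv 10: drop
Round 2: pos2(id80) recv 77: drop; pos4(id27) recv 80: fwd; pos5(id67) recv 68: fwd; pos7(id10) recv 67: fwd; pos0(id77) recv 31: drop
Round 3: pos5(id67) recv 80: fwd; pos6(id31) recv 68: fwd; pos0(id77) recv 67: drop
Round 4: pos6(id31) recv 80: fwd; pos7(id10) recv 68: fwd
Round 5: pos7(id10) recv 80: fwd; pos0(id77) recv 68: drop
Round 6: pos0(id77) recv 80: fwd
Round 7: pos1(id16) recv 80: fwd
Round 8: pos2(id80) recv 80: ELECTED
Message ID 67 originates at pos 5; dropped at pos 0 in round 3

Answer: 3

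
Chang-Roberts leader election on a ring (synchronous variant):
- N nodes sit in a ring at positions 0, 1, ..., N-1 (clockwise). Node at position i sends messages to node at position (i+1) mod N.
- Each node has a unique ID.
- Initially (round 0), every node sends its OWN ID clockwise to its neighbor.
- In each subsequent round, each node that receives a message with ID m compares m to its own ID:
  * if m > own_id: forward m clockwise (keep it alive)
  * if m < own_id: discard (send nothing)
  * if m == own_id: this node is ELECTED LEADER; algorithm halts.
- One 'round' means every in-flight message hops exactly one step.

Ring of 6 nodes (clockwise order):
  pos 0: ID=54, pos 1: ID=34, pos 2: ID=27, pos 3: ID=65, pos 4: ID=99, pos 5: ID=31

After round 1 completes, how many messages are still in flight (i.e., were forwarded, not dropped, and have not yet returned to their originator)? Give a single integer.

Round 1: pos1(id34) recv 54: fwd; pos2(id27) recv 34: fwd; pos3(id65) recv 27: drop; pos4(id99) recv 65: drop; pos5(id31) recv 99: fwd; pos0(id54) recv 31: drop
After round 1: 3 messages still in flight

Answer: 3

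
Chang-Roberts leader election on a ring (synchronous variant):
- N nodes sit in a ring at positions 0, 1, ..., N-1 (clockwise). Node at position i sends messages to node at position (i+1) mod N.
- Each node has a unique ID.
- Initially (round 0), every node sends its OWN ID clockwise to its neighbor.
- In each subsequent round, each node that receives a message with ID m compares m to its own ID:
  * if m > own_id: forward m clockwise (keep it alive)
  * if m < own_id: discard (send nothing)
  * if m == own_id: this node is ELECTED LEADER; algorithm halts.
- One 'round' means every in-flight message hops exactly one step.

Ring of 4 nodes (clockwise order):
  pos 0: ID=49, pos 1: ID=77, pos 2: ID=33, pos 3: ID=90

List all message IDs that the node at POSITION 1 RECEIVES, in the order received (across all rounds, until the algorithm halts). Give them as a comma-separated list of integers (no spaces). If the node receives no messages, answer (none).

Round 1: pos1(id77) recv 49: drop; pos2(id33) recv 77: fwd; pos3(id90) recv 33: drop; pos0(id49) recv 90: fwd
Round 2: pos3(id90) recv 77: drop; pos1(id77) recv 90: fwd
Round 3: pos2(id33) recv 90: fwd
Round 4: pos3(id90) recv 90: ELECTED

Answer: 49,90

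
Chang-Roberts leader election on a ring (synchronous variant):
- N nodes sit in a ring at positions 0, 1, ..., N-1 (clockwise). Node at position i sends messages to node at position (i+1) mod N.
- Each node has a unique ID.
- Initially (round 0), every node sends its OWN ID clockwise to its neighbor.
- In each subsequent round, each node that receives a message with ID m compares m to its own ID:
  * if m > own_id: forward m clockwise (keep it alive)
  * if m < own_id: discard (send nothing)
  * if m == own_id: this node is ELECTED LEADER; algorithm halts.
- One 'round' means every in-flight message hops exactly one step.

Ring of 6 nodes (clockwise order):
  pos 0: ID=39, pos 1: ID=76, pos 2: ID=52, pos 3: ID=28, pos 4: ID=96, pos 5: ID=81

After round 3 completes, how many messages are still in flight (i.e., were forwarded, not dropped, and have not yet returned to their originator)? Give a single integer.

Answer: 2

Derivation:
Round 1: pos1(id76) recv 39: drop; pos2(id52) recv 76: fwd; pos3(id28) recv 52: fwd; pos4(id96) recv 28: drop; pos5(id81) recv 96: fwd; pos0(id39) recv 81: fwd
Round 2: pos3(id28) recv 76: fwd; pos4(id96) recv 52: drop; pos0(id39) recv 96: fwd; pos1(id76) recv 81: fwd
Round 3: pos4(id96) recv 76: drop; pos1(id76) recv 96: fwd; pos2(id52) recv 81: fwd
After round 3: 2 messages still in flight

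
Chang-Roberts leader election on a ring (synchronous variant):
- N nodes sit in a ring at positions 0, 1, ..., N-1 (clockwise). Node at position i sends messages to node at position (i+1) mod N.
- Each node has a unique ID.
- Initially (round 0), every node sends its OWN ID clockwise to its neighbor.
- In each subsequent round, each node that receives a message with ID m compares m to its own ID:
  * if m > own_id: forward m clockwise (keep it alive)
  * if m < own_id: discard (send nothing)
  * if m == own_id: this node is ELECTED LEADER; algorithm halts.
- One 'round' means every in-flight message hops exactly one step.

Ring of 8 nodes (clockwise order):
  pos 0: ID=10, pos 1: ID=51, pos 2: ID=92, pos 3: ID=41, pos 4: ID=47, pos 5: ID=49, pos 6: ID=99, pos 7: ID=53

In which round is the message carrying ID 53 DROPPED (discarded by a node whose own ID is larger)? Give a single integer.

Round 1: pos1(id51) recv 10: drop; pos2(id92) recv 51: drop; pos3(id41) recv 92: fwd; pos4(id47) recv 41: drop; pos5(id49) recv 47: drop; pos6(id99) recv 49: drop; pos7(id53) recv 99: fwd; pos0(id10) recv 53: fwd
Round 2: pos4(id47) recv 92: fwd; pos0(id10) recv 99: fwd; pos1(id51) recv 53: fwd
Round 3: pos5(id49) recv 92: fwd; pos1(id51) recv 99: fwd; pos2(id92) recv 53: drop
Round 4: pos6(id99) recv 92: drop; pos2(id92) recv 99: fwd
Round 5: pos3(id41) recv 99: fwd
Round 6: pos4(id47) recv 99: fwd
Round 7: pos5(id49) recv 99: fwd
Round 8: pos6(id99) recv 99: ELECTED
Message ID 53 originates at pos 7; dropped at pos 2 in round 3

Answer: 3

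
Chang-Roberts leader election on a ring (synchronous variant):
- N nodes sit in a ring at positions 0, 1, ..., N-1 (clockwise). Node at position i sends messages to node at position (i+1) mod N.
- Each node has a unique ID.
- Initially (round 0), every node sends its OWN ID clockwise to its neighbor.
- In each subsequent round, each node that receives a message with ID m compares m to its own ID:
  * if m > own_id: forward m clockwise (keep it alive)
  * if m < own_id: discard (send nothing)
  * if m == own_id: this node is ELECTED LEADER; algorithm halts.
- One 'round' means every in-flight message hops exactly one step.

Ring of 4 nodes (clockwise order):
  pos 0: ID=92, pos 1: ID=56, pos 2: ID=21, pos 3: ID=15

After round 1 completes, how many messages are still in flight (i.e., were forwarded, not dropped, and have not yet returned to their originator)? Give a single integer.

Answer: 3

Derivation:
Round 1: pos1(id56) recv 92: fwd; pos2(id21) recv 56: fwd; pos3(id15) recv 21: fwd; pos0(id92) recv 15: drop
After round 1: 3 messages still in flight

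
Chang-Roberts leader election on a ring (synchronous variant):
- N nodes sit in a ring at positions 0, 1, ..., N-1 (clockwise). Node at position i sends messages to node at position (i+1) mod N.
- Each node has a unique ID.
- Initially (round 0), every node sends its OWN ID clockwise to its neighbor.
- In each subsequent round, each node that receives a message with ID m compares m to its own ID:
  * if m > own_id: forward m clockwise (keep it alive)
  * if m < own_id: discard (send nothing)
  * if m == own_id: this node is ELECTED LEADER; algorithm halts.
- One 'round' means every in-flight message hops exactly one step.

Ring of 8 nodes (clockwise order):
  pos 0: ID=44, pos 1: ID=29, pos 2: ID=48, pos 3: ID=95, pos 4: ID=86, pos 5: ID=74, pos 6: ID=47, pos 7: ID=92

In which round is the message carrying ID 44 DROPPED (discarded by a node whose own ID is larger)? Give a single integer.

Round 1: pos1(id29) recv 44: fwd; pos2(id48) recv 29: drop; pos3(id95) recv 48: drop; pos4(id86) recv 95: fwd; pos5(id74) recv 86: fwd; pos6(id47) recv 74: fwd; pos7(id92) recv 47: drop; pos0(id44) recv 92: fwd
Round 2: pos2(id48) recv 44: drop; pos5(id74) recv 95: fwd; pos6(id47) recv 86: fwd; pos7(id92) recv 74: drop; pos1(id29) recv 92: fwd
Round 3: pos6(id47) recv 95: fwd; pos7(id92) recv 86: drop; pos2(id48) recv 92: fwd
Round 4: pos7(id92) recv 95: fwd; pos3(id95) recv 92: drop
Round 5: pos0(id44) recv 95: fwd
Round 6: pos1(id29) recv 95: fwd
Round 7: pos2(id48) recv 95: fwd
Round 8: pos3(id95) recv 95: ELECTED
Message ID 44 originates at pos 0; dropped at pos 2 in round 2

Answer: 2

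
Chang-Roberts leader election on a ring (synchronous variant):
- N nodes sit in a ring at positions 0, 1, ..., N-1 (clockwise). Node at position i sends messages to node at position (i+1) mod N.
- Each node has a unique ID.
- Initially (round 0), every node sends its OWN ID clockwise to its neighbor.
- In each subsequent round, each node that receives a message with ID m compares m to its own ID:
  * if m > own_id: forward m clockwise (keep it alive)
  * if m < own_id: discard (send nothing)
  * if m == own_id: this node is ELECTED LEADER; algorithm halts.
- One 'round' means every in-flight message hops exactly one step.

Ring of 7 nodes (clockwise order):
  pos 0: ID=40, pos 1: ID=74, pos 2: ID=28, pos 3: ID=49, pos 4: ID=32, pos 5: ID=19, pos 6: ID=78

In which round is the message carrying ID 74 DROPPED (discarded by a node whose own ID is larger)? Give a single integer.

Round 1: pos1(id74) recv 40: drop; pos2(id28) recv 74: fwd; pos3(id49) recv 28: drop; pos4(id32) recv 49: fwd; pos5(id19) recv 32: fwd; pos6(id78) recv 19: drop; pos0(id40) recv 78: fwd
Round 2: pos3(id49) recv 74: fwd; pos5(id19) recv 49: fwd; pos6(id78) recv 32: drop; pos1(id74) recv 78: fwd
Round 3: pos4(id32) recv 74: fwd; pos6(id78) recv 49: drop; pos2(id28) recv 78: fwd
Round 4: pos5(id19) recv 74: fwd; pos3(id49) recv 78: fwd
Round 5: pos6(id78) recv 74: drop; pos4(id32) recv 78: fwd
Round 6: pos5(id19) recv 78: fwd
Round 7: pos6(id78) recv 78: ELECTED
Message ID 74 originates at pos 1; dropped at pos 6 in round 5

Answer: 5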